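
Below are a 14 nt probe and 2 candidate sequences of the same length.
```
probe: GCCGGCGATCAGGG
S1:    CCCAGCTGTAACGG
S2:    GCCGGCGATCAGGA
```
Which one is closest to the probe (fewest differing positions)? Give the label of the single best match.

S1 differs at 6 positions; S2 differs at 1 position. The closest is S2.

S2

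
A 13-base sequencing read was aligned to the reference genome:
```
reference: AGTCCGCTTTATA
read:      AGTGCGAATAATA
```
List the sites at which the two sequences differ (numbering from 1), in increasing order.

4, 7, 8, 10

Scanning 1-based: 4: C/G; 7: C/A; 8: T/A; 10: T/A.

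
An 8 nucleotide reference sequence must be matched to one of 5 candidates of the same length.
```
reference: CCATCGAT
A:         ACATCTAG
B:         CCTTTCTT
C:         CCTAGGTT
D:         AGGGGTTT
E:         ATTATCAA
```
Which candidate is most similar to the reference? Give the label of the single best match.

A differs at 3 positions; B differs at 4 positions; C differs at 4 positions; D differs at 7 positions; E differs at 7 positions. The closest is A.

A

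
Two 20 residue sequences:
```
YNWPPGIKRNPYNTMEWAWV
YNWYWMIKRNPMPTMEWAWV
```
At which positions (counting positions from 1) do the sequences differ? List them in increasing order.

Scanning 1-based: 4: P/Y; 5: P/W; 6: G/M; 12: Y/M; 13: N/P.

4, 5, 6, 12, 13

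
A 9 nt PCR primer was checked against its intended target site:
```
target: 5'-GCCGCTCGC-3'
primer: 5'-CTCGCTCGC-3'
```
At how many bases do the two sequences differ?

2

Mismatches (1-based): base 1: G→C; base 2: C→T.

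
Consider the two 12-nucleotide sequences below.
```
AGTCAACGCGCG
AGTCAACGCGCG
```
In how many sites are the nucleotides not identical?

0

The two sequences are identical at every position.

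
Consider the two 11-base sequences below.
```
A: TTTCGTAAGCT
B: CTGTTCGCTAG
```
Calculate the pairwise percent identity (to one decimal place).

9.1%

Mismatches at positions 1, 3, 4, 5, 6, 7, 8, 9, 10, 11 (1-based): 10 of 11.
Identical positions: 1/11 = 9.091% → 9.1%.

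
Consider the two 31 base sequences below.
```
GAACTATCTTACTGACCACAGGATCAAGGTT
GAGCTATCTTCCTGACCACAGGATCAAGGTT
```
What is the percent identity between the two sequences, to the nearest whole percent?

94%

2 positions differ (3, 11), so 29 of 31 match: 29/31 = 93.55%.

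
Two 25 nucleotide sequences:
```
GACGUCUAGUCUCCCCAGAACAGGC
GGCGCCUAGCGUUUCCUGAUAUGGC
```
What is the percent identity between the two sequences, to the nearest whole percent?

Mismatches at positions 2, 5, 10, 11, 13, 14, 17, 20, 21, 22 (1-based): 10 of 25.
Identical positions: 15/25 = 60% → 60%.

60%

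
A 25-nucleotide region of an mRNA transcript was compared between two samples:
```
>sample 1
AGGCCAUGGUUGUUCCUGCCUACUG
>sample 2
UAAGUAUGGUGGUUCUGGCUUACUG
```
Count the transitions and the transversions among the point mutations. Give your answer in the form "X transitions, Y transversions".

Transitions (purine↔purine or pyrimidine↔pyrimidine): 2 G→A, 3 G→A, 5 C→U, 16 C→U, 20 C→U.
Transversions (purine↔pyrimidine): 1 A→U, 4 C→G, 11 U→G, 17 U→G.

5 transitions, 4 transversions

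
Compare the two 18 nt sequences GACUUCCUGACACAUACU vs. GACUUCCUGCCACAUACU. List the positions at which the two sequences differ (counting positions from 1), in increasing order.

10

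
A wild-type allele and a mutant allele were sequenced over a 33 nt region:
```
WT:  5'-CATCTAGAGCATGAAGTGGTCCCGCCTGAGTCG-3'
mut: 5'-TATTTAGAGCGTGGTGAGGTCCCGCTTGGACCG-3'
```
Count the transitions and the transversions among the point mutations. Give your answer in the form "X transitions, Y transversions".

8 transitions, 2 transversions

Transitions (purine↔purine or pyrimidine↔pyrimidine): 1 C→T, 4 C→T, 11 A→G, 14 A→G, 26 C→T, 29 A→G, 30 G→A, 31 T→C.
Transversions (purine↔pyrimidine): 15 A→T, 17 T→A.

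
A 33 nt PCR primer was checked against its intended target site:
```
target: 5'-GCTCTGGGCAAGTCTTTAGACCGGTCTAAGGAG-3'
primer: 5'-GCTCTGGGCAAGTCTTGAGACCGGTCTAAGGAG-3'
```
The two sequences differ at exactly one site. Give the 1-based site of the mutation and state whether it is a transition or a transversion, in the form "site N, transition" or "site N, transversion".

site 17, transversion

Site 17 changes T→G. T is a pyrimidine and G is a purine, so this is a transversion.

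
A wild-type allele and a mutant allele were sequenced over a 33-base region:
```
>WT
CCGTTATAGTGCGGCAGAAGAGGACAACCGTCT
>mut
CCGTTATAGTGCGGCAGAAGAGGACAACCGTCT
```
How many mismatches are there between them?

No positions differ; the sequences are identical.

0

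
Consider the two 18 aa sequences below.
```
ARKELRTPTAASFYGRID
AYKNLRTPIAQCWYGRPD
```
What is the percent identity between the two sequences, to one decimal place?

7 positions differ (2, 4, 9, 11, 12, 13, 17), so 11 of 18 match: 11/18 = 61.11%.

61.1%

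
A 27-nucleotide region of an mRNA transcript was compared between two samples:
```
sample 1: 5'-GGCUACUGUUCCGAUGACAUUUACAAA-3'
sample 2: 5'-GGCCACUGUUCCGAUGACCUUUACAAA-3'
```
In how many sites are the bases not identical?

2

The sequences differ at sites 4, 19 (1-based) — 2 in total.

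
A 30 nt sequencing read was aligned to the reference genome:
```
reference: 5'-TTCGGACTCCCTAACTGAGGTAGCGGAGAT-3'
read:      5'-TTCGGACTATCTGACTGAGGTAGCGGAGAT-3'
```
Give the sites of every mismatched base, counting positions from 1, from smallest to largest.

Scanning 1-based: 9: C/A; 10: C/T; 13: A/G.

9, 10, 13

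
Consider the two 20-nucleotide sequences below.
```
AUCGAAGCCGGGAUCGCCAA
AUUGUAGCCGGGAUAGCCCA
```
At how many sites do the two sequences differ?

Comparing position by position, 4 sites differ: 3 (C/U), 5 (A/U), 15 (C/A), 19 (A/C).

4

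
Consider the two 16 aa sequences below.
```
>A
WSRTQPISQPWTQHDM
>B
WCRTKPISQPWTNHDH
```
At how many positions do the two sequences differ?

Comparing position by position, 4 positions differ: 2 (S/C), 5 (Q/K), 13 (Q/N), 16 (M/H).

4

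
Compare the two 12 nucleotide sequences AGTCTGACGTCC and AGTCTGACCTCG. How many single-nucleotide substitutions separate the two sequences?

2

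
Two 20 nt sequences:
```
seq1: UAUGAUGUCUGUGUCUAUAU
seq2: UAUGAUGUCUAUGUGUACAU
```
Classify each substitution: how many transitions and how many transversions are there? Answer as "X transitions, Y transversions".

2 transitions, 1 transversion

Transitions (purine↔purine or pyrimidine↔pyrimidine): 11 G→A, 18 U→C.
Transversions (purine↔pyrimidine): 15 C→G.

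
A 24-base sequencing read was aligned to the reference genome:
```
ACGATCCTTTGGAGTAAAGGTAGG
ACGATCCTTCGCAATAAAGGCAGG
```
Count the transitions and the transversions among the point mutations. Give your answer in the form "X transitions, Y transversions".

3 transitions, 1 transversion

Mismatches (1-based):
position 10: T→C (pyrimidine→pyrimidine, transition)
position 12: G→C (purine→pyrimidine, transversion)
position 14: G→A (purine→purine, transition)
position 21: T→C (pyrimidine→pyrimidine, transition)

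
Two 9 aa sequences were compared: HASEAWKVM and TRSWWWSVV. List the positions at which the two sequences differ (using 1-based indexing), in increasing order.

1, 2, 4, 5, 7, 9

Differences at position 1 (H→T), position 2 (A→R), position 4 (E→W), position 5 (A→W), position 7 (K→S), position 9 (M→V).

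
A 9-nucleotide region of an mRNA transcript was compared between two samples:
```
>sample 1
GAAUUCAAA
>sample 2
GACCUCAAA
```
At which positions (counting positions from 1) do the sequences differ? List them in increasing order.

Scanning 1-based: 3: A/C; 4: U/C.

3, 4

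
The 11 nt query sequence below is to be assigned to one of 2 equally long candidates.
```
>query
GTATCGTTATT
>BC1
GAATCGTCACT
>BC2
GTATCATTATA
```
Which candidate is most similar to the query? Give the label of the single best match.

BC2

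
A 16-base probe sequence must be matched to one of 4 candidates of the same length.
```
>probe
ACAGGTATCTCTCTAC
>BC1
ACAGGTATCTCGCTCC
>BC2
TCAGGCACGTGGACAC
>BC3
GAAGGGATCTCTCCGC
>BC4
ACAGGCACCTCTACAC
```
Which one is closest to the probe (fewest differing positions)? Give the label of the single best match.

BC1

Hamming distances to probe — BC1: 2; BC2: 8; BC3: 5; BC4: 4.
Smallest is BC1 with 2 mismatches.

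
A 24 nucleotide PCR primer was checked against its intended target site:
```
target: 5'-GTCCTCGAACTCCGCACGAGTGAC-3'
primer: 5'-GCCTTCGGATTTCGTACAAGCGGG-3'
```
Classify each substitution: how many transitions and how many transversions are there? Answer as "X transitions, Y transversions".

9 transitions, 1 transversion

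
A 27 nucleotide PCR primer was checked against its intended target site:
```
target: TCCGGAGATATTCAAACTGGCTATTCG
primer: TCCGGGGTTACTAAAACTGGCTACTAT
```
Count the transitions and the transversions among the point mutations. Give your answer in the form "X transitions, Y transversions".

3 transitions, 4 transversions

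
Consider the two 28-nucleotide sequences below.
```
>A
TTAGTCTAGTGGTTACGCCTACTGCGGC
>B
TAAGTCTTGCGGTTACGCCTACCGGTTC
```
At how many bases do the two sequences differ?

The sequences differ at bases 2, 8, 10, 23, 25, 26, 27 (1-based) — 7 in total.

7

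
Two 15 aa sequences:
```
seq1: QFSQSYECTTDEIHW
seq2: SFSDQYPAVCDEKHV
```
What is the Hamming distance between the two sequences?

9

The sequences differ at positions 1, 4, 5, 7, 8, 9, 10, 13, 15 (1-based) — 9 in total.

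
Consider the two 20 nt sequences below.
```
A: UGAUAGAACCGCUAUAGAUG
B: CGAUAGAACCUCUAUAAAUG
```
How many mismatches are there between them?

3

Comparing position by position, 3 positions differ: 1 (U/C), 11 (G/U), 17 (G/A).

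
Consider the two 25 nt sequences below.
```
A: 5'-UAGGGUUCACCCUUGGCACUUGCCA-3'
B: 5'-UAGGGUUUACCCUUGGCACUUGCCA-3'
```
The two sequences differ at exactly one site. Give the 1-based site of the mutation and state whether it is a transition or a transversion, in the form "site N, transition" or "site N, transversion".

site 8, transition

Site 8 changes C→U. C is a pyrimidine and U is a pyrimidine, so this is a transition.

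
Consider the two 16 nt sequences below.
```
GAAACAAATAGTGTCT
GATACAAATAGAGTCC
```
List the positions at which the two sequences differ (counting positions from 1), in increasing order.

3, 12, 16

Differences at position 3 (A→T), position 12 (T→A), position 16 (T→C).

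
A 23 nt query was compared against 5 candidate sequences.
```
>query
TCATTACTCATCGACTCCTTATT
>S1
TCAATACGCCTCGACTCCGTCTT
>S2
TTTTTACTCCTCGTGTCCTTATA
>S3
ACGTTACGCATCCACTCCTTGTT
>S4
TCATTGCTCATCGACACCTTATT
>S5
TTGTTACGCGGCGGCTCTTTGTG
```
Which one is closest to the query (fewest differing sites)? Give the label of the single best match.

S4

Hamming distances to query — S1: 5; S2: 6; S3: 5; S4: 2; S5: 9.
Smallest is S4 with 2 mismatches.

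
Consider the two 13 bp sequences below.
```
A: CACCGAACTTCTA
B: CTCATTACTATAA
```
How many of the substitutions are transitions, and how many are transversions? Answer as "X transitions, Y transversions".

1 transition, 6 transversions

Transitions (purine↔purine or pyrimidine↔pyrimidine): 11 C→T.
Transversions (purine↔pyrimidine): 2 A→T, 4 C→A, 5 G→T, 6 A→T, 10 T→A, 12 T→A.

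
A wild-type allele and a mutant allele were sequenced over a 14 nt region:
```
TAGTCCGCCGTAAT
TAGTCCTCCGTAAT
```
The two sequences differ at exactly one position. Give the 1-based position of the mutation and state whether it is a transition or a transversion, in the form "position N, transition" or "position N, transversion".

position 7, transversion

Position 7 changes G→T. G is a purine and T is a pyrimidine, so this is a transversion.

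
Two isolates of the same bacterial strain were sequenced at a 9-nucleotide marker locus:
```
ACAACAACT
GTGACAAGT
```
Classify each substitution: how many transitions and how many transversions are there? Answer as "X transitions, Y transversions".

Transitions (purine↔purine or pyrimidine↔pyrimidine): 1 A→G, 2 C→T, 3 A→G.
Transversions (purine↔pyrimidine): 8 C→G.

3 transitions, 1 transversion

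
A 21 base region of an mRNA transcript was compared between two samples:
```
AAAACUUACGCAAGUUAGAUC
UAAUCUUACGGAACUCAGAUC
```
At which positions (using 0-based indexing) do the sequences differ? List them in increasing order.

Scanning 0-based: 0: A/U; 3: A/U; 10: C/G; 13: G/C; 15: U/C.

0, 3, 10, 13, 15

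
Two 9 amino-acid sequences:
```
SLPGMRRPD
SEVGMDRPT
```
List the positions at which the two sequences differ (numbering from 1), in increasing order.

2, 3, 6, 9

Scanning 1-based: 2: L/E; 3: P/V; 6: R/D; 9: D/T.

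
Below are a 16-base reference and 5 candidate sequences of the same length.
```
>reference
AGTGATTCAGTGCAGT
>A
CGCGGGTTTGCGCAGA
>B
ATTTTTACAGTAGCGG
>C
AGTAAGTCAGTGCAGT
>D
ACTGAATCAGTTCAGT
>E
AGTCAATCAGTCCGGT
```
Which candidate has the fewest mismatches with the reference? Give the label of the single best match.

Hamming distances to reference — A: 8; B: 8; C: 2; D: 3; E: 4.
Smallest is C with 2 mismatches.

C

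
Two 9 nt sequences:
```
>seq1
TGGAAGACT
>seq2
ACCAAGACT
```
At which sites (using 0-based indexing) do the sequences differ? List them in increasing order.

Scanning 0-based: 0: T/A; 1: G/C; 2: G/C.

0, 1, 2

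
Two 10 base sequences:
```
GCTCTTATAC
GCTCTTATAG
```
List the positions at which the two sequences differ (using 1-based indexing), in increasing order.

10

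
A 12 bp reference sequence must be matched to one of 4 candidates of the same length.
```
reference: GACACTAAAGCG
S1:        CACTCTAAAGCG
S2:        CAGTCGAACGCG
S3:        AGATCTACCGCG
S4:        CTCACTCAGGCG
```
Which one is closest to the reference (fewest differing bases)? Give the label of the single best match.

Hamming distances to reference — S1: 2; S2: 5; S3: 6; S4: 4.
Smallest is S1 with 2 mismatches.

S1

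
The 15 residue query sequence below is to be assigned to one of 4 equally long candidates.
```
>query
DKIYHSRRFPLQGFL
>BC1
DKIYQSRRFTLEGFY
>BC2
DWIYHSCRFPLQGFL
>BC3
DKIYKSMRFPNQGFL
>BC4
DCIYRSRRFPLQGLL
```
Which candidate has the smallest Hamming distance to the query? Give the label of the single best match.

BC2

BC1 differs at 4 positions; BC2 differs at 2 positions; BC3 differs at 3 positions; BC4 differs at 3 positions. The closest is BC2.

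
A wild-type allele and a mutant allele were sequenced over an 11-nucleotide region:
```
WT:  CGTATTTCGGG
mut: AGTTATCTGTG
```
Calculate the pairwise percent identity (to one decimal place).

45.5%

Mismatches at positions 1, 4, 5, 7, 8, 10 (1-based): 6 of 11.
Identical positions: 5/11 = 45.45% → 45.5%.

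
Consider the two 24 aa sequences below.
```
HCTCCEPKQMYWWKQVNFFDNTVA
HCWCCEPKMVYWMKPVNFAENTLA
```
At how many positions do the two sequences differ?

Comparing position by position, 8 positions differ: 3 (T/W), 9 (Q/M), 10 (M/V), 13 (W/M), 15 (Q/P), 19 (F/A), 20 (D/E), 23 (V/L).

8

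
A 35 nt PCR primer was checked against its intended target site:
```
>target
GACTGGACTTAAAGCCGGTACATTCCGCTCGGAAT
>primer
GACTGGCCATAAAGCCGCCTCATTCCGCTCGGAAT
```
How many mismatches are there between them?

5

Comparing position by position, 5 positions differ: 7 (A/C), 9 (T/A), 18 (G/C), 19 (T/C), 20 (A/T).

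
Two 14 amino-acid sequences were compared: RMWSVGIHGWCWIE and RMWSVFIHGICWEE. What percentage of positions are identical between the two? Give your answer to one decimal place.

78.6%

3 positions differ (6, 10, 13), so 11 of 14 match: 11/14 = 78.57%.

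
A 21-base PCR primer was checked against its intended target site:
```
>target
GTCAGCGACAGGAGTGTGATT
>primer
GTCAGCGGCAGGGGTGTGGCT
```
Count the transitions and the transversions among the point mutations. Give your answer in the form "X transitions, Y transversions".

Mismatches (1-based):
site 8: A→G (purine→purine, transition)
site 13: A→G (purine→purine, transition)
site 19: A→G (purine→purine, transition)
site 20: T→C (pyrimidine→pyrimidine, transition)

4 transitions, 0 transversions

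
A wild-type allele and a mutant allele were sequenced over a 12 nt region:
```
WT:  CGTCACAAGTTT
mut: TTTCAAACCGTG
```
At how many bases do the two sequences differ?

Mismatches (1-based): base 1: C→T; base 2: G→T; base 6: C→A; base 8: A→C; base 9: G→C; base 10: T→G; base 12: T→G.

7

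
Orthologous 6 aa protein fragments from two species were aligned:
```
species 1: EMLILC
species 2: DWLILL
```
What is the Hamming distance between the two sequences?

3

The sequences differ at residues 1, 2, 6 (1-based) — 3 in total.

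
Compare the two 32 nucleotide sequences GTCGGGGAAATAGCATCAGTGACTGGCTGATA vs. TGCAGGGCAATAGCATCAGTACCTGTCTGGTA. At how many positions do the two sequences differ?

8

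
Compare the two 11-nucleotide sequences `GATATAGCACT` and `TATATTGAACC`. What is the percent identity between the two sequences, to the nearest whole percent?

64%

Mismatches at positions 1, 6, 8, 11 (1-based): 4 of 11.
Identical positions: 7/11 = 63.64% → 64%.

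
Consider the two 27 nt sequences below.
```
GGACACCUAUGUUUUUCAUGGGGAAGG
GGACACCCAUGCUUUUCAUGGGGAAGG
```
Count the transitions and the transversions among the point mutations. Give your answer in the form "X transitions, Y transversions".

2 transitions, 0 transversions

Mismatches (1-based):
base 8: U→C (pyrimidine→pyrimidine, transition)
base 12: U→C (pyrimidine→pyrimidine, transition)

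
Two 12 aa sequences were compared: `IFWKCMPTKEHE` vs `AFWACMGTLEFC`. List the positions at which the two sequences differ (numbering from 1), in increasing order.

Scanning 1-based: 1: I/A; 4: K/A; 7: P/G; 9: K/L; 11: H/F; 12: E/C.

1, 4, 7, 9, 11, 12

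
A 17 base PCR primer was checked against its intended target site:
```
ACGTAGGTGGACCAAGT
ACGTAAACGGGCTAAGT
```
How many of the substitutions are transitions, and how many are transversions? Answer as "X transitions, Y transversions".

5 transitions, 0 transversions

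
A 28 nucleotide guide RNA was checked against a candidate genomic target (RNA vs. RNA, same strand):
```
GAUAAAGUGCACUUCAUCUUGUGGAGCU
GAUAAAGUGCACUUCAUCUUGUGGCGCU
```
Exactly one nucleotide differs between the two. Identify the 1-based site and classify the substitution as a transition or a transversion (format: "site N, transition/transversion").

site 25, transversion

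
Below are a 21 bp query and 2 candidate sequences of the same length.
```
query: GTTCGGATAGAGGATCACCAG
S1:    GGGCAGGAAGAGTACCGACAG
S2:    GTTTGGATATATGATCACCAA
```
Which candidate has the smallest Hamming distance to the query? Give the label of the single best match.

S2

S1 differs at 9 sites; S2 differs at 4 sites. The closest is S2.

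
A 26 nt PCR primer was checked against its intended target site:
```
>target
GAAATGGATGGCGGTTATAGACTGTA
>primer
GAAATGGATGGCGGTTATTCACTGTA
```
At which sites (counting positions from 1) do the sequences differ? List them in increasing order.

Differences at site 19 (A→T), site 20 (G→C).

19, 20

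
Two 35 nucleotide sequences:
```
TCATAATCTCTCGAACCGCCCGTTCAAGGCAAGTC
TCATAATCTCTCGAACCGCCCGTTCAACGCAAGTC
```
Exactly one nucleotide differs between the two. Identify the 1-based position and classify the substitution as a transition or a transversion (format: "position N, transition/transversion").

position 28, transversion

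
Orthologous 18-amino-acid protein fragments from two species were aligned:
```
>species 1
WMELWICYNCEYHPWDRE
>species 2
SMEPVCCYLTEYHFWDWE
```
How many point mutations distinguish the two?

8

The sequences differ at positions 1, 4, 5, 6, 9, 10, 14, 17 (1-based) — 8 in total.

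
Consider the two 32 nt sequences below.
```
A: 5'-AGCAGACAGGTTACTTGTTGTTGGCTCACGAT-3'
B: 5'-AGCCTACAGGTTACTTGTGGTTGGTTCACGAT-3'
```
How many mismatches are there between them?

The sequences differ at positions 4, 5, 19, 25 (1-based) — 4 in total.

4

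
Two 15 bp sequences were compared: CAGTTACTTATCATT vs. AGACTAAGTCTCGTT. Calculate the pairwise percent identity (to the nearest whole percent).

Mismatches at positions 1, 2, 3, 4, 7, 8, 10, 13 (1-based): 8 of 15.
Identical positions: 7/15 = 46.67% → 47%.

47%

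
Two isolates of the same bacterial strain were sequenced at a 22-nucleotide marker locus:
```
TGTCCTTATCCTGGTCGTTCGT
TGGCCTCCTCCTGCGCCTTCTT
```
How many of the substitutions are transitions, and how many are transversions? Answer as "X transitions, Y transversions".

1 transition, 6 transversions

Transitions (purine↔purine or pyrimidine↔pyrimidine): 7 T→C.
Transversions (purine↔pyrimidine): 3 T→G, 8 A→C, 14 G→C, 15 T→G, 17 G→C, 21 G→T.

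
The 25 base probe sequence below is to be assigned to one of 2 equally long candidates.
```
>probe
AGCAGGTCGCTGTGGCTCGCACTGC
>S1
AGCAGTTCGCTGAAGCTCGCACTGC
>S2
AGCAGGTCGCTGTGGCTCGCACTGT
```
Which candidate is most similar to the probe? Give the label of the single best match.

S1 differs at 3 positions; S2 differs at 1 position. The closest is S2.

S2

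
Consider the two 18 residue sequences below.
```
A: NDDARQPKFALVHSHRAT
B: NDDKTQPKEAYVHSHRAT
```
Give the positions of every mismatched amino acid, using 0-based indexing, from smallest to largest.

Differences at position 3 (A→K), position 4 (R→T), position 8 (F→E), position 10 (L→Y).

3, 4, 8, 10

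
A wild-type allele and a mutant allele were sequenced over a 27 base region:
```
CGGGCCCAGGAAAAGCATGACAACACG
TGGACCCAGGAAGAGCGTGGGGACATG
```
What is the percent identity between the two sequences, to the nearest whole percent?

Mismatches at positions 1, 4, 13, 17, 20, 21, 22, 26 (1-based): 8 of 27.
Identical positions: 19/27 = 70.37% → 70%.

70%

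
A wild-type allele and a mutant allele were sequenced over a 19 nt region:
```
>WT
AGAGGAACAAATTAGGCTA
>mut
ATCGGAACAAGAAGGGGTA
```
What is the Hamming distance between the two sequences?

Comparing position by position, 7 sites differ: 2 (G/T), 3 (A/C), 11 (A/G), 12 (T/A), 13 (T/A), 14 (A/G), 17 (C/G).

7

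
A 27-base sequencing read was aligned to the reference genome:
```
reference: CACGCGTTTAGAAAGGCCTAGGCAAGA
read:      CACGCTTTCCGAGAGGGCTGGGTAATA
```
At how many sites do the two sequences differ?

The sequences differ at sites 6, 9, 10, 13, 17, 20, 23, 26 (1-based) — 8 in total.

8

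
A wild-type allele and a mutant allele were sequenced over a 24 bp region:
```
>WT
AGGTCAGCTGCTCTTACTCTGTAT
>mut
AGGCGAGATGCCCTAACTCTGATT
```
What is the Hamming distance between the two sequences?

7

The sequences differ at positions 4, 5, 8, 12, 15, 22, 23 (1-based) — 7 in total.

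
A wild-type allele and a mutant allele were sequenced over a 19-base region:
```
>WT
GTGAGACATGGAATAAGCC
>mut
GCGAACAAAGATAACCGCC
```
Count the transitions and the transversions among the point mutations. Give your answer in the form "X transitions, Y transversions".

3 transitions, 7 transversions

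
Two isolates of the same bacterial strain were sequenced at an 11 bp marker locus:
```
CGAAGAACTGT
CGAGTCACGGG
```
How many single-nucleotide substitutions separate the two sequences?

5

Comparing position by position, 5 sites differ: 4 (A/G), 5 (G/T), 6 (A/C), 9 (T/G), 11 (T/G).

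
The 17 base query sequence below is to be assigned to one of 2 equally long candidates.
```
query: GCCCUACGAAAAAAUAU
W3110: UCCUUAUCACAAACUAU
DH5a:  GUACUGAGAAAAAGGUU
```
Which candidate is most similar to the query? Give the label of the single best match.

W3110 differs at 6 bases; DH5a differs at 7 bases. The closest is W3110.

W3110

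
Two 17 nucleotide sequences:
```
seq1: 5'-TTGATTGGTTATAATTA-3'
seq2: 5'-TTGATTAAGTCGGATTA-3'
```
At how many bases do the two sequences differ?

6

Mismatches (1-based): base 7: G→A; base 8: G→A; base 9: T→G; base 11: A→C; base 12: T→G; base 13: A→G.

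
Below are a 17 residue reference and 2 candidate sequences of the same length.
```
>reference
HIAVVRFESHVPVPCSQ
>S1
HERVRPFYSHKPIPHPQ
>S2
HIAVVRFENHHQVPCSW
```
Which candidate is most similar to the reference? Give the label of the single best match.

Hamming distances to reference — S1: 9; S2: 4.
Smallest is S2 with 4 mismatches.

S2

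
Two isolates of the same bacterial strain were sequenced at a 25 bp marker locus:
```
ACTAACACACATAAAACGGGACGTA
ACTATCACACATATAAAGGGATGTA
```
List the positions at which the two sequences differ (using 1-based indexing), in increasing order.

5, 14, 17, 22

Scanning 1-based: 5: A/T; 14: A/T; 17: C/A; 22: C/T.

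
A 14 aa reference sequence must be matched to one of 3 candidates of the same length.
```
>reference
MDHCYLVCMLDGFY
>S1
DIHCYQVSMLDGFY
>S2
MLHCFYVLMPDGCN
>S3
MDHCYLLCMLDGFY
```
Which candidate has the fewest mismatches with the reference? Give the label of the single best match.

S3

Hamming distances to reference — S1: 4; S2: 7; S3: 1.
Smallest is S3 with 1 mismatch.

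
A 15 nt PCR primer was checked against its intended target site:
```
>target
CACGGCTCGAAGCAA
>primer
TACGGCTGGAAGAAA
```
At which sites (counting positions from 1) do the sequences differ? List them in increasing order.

1, 8, 13

Differences at site 1 (C→T), site 8 (C→G), site 13 (C→A).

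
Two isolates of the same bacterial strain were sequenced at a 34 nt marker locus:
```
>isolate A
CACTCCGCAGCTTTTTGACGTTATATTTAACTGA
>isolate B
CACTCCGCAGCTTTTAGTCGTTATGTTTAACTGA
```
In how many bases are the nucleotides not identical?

3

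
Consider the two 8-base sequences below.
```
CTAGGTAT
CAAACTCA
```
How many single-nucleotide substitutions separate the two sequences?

5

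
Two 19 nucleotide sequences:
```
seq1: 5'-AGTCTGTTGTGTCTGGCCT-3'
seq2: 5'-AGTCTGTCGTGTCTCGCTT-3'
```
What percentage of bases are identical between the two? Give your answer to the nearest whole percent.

84%

Mismatches at positions 8, 15, 18 (1-based): 3 of 19.
Identical positions: 16/19 = 84.21% → 84%.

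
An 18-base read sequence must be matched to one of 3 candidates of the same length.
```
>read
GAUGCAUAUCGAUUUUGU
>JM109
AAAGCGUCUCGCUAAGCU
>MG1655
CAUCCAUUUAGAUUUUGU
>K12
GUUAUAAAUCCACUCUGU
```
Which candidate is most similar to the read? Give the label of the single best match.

JM109 differs at 9 positions; MG1655 differs at 4 positions; K12 differs at 7 positions. The closest is MG1655.

MG1655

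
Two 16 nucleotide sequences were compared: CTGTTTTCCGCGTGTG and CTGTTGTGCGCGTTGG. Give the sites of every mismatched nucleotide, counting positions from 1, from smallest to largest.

6, 8, 14, 15

Scanning 1-based: 6: T/G; 8: C/G; 14: G/T; 15: T/G.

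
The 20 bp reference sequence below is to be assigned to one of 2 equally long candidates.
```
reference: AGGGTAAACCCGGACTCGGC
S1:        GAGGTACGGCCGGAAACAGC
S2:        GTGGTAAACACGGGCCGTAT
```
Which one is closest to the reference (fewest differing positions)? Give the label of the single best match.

S1

S1 differs at 8 positions; S2 differs at 9 positions. The closest is S1.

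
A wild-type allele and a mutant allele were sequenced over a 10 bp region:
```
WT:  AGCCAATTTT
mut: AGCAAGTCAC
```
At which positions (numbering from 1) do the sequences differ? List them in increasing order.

4, 6, 8, 9, 10

Scanning 1-based: 4: C/A; 6: A/G; 8: T/C; 9: T/A; 10: T/C.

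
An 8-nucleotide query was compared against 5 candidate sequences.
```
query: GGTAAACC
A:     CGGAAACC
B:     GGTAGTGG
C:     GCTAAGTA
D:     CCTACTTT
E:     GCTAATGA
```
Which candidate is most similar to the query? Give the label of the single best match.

A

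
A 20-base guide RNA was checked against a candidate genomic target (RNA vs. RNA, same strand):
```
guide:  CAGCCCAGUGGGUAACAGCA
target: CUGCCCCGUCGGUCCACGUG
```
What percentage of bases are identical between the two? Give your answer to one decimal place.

55.0%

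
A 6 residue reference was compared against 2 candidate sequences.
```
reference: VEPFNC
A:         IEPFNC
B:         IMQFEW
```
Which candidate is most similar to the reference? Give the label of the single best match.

A

Hamming distances to reference — A: 1; B: 5.
Smallest is A with 1 mismatch.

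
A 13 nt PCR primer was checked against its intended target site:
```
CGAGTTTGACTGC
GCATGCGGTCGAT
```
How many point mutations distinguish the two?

10

Comparing position by position, 10 bases differ: 1 (C/G), 2 (G/C), 4 (G/T), 5 (T/G), 6 (T/C), 7 (T/G), 9 (A/T), 11 (T/G), 12 (G/A), 13 (C/T).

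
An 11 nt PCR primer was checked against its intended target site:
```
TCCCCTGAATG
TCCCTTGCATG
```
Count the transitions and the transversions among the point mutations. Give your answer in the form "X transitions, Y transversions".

1 transition, 1 transversion

Transitions (purine↔purine or pyrimidine↔pyrimidine): 5 C→T.
Transversions (purine↔pyrimidine): 8 A→C.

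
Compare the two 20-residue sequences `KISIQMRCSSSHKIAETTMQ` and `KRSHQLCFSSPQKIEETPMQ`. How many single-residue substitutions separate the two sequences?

9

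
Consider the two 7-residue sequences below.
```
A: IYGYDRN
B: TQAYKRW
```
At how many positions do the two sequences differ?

5

Mismatches (1-based): position 1: I→T; position 2: Y→Q; position 3: G→A; position 5: D→K; position 7: N→W.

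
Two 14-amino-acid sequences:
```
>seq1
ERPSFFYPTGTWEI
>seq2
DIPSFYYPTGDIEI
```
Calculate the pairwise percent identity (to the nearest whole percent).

64%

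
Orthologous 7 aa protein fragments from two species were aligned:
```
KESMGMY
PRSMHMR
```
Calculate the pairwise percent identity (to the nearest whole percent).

Mismatches at positions 1, 2, 5, 7 (1-based): 4 of 7.
Identical positions: 3/7 = 42.86% → 43%.

43%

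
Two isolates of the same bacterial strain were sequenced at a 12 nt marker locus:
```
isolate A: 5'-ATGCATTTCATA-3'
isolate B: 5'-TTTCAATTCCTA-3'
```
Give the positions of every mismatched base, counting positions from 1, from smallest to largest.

Scanning 1-based: 1: A/T; 3: G/T; 6: T/A; 10: A/C.

1, 3, 6, 10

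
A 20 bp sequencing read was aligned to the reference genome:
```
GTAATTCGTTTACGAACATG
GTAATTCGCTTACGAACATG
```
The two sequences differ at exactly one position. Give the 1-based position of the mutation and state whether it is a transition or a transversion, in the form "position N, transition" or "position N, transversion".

Position 9 changes T→C. T is a pyrimidine and C is a pyrimidine, so this is a transition.

position 9, transition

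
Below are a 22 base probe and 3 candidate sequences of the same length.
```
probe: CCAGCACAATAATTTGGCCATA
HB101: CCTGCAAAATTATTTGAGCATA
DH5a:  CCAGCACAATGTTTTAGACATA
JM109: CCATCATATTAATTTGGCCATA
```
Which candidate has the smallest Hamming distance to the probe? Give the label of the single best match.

JM109

Hamming distances to probe — HB101: 5; DH5a: 4; JM109: 3.
Smallest is JM109 with 3 mismatches.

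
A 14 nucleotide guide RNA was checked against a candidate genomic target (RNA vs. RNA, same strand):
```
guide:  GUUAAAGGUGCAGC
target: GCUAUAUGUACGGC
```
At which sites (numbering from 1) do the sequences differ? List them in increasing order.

Differences at site 2 (U→C), site 5 (A→U), site 7 (G→U), site 10 (G→A), site 12 (A→G).

2, 5, 7, 10, 12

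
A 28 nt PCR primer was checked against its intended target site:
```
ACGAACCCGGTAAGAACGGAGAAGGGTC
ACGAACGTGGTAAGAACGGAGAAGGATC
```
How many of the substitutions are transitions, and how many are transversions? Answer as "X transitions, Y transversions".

2 transitions, 1 transversion

Mismatches (1-based):
site 7: C→G (pyrimidine→purine, transversion)
site 8: C→T (pyrimidine→pyrimidine, transition)
site 26: G→A (purine→purine, transition)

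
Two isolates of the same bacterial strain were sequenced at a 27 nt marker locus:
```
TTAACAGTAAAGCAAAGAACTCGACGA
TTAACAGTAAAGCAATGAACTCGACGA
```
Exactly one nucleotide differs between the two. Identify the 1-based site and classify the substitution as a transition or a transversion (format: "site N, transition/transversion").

Site 16 changes A→T. A is a purine and T is a pyrimidine, so this is a transversion.

site 16, transversion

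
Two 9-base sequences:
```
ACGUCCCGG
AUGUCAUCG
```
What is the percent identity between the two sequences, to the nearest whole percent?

4 positions differ (2, 6, 7, 8), so 5 of 9 match: 5/9 = 55.56%.

56%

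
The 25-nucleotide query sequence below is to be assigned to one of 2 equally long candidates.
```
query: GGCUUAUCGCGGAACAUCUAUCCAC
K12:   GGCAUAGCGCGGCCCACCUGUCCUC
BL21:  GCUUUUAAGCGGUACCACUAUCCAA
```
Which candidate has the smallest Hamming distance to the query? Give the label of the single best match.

Hamming distances to query — K12: 7; BL21: 9.
Smallest is K12 with 7 mismatches.

K12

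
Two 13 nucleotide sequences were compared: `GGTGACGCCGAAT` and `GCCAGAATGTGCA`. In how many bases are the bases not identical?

12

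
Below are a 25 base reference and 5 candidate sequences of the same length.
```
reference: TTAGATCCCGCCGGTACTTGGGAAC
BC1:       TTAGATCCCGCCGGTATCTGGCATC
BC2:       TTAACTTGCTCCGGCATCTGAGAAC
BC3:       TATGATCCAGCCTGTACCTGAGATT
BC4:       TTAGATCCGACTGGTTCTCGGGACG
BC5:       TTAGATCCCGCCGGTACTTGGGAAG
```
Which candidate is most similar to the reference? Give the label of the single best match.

BC5

Hamming distances to reference — BC1: 4; BC2: 9; BC3: 8; BC4: 7; BC5: 1.
Smallest is BC5 with 1 mismatch.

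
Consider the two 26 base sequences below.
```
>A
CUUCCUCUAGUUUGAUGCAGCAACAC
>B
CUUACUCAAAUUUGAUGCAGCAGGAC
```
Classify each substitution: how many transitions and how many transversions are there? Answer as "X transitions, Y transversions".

2 transitions, 3 transversions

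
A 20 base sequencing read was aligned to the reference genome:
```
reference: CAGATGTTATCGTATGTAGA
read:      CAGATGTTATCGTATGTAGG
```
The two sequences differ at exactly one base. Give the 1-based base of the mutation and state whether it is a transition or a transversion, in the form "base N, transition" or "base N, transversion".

base 20, transition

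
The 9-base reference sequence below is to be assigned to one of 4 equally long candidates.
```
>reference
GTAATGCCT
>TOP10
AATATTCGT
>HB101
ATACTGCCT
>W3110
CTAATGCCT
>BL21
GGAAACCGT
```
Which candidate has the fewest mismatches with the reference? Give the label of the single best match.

W3110

TOP10 differs at 5 sites; HB101 differs at 2 sites; W3110 differs at 1 site; BL21 differs at 4 sites. The closest is W3110.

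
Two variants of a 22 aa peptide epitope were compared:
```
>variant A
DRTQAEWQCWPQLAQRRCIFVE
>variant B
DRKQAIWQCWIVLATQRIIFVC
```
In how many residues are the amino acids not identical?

Comparing position by position, 8 residues differ: 3 (T/K), 6 (E/I), 11 (P/I), 12 (Q/V), 15 (Q/T), 16 (R/Q), 18 (C/I), 22 (E/C).

8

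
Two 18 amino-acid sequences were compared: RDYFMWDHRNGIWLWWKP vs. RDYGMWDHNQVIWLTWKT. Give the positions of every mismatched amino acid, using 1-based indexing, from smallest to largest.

4, 9, 10, 11, 15, 18

Scanning 1-based: 4: F/G; 9: R/N; 10: N/Q; 11: G/V; 15: W/T; 18: P/T.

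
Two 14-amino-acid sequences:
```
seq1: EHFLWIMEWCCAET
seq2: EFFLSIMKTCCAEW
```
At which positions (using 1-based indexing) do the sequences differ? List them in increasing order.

Scanning 1-based: 2: H/F; 5: W/S; 8: E/K; 9: W/T; 14: T/W.

2, 5, 8, 9, 14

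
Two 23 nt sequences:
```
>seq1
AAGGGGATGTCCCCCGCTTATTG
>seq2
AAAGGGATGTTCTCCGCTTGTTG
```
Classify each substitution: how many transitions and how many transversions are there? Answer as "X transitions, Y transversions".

4 transitions, 0 transversions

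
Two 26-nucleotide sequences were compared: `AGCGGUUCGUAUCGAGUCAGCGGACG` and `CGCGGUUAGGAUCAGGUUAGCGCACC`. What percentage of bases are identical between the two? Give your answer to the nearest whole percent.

69%

Mismatches at positions 1, 8, 10, 14, 15, 18, 23, 26 (1-based): 8 of 26.
Identical positions: 18/26 = 69.23% → 69%.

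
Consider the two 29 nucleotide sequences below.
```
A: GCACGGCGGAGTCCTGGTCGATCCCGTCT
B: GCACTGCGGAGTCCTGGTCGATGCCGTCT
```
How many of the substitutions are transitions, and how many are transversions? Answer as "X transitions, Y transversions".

0 transitions, 2 transversions

Transitions (purine↔purine or pyrimidine↔pyrimidine): none.
Transversions (purine↔pyrimidine): 5 G→T, 23 C→G.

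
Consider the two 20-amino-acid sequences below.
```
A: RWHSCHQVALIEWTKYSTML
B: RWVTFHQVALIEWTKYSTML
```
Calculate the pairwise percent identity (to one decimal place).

3 positions differ (3, 4, 5), so 17 of 20 match: 17/20 = 85%.

85.0%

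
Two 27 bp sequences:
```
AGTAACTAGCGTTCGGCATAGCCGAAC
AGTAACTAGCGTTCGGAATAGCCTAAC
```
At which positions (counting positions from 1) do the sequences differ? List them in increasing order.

Scanning 1-based: 17: C/A; 24: G/T.

17, 24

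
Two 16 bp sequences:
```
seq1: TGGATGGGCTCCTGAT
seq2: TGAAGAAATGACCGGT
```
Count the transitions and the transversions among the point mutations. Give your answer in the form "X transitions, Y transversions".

7 transitions, 3 transversions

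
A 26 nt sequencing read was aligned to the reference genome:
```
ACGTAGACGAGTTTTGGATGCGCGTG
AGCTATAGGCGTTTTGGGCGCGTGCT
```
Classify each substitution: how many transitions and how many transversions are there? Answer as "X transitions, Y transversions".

Mismatches (1-based):
position 2: C→G (pyrimidine→purine, transversion)
position 3: G→C (purine→pyrimidine, transversion)
position 6: G→T (purine→pyrimidine, transversion)
position 8: C→G (pyrimidine→purine, transversion)
position 10: A→C (purine→pyrimidine, transversion)
position 18: A→G (purine→purine, transition)
position 19: T→C (pyrimidine→pyrimidine, transition)
position 23: C→T (pyrimidine→pyrimidine, transition)
position 25: T→C (pyrimidine→pyrimidine, transition)
position 26: G→T (purine→pyrimidine, transversion)

4 transitions, 6 transversions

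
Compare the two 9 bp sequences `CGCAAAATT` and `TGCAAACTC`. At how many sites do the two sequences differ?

3

Comparing position by position, 3 sites differ: 1 (C/T), 7 (A/C), 9 (T/C).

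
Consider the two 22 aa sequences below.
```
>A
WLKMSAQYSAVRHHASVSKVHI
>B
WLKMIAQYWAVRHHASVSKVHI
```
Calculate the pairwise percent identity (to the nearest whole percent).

91%

2 positions differ (5, 9), so 20 of 22 match: 20/22 = 90.91%.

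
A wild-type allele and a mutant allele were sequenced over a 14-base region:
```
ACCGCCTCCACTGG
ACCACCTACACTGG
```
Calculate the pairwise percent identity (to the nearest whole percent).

86%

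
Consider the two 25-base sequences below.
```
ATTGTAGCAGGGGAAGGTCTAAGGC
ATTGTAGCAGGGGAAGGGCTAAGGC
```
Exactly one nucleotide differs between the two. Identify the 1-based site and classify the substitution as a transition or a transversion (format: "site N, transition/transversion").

site 18, transversion

Site 18 changes T→G. T is a pyrimidine and G is a purine, so this is a transversion.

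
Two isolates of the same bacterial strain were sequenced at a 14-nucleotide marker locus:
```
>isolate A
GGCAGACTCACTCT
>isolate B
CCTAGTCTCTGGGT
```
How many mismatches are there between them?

Comparing position by position, 8 positions differ: 1 (G/C), 2 (G/C), 3 (C/T), 6 (A/T), 10 (A/T), 11 (C/G), 12 (T/G), 13 (C/G).

8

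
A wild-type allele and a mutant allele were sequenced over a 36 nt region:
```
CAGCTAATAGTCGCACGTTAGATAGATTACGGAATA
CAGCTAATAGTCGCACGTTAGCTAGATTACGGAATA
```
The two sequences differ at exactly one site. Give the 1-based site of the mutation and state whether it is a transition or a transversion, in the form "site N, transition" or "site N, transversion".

site 22, transversion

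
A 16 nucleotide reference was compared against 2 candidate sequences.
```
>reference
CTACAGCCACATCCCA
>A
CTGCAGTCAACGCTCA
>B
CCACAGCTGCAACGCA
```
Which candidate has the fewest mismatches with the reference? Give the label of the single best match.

B

Hamming distances to reference — A: 6; B: 5.
Smallest is B with 5 mismatches.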